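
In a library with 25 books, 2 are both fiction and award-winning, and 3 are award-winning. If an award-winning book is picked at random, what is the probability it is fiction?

P(A ∩ B) = 2/25
P(B) = 3/25
P(A|B) = P(A ∩ B) / P(B) = (2/25) / (3/25) = 2/3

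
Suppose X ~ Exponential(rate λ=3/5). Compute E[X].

For X ~ Exponential(rate λ=3/5), the expected value is:
E[X] = \frac{5}{3}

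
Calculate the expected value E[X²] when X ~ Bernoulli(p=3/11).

Using the identity E[X²] = Var(X) + (E[X])²:
E[X] = \frac{3}{11}
Var(X) = \frac{24}{121}
E[X²] = \frac{24}{121} + (\frac{3}{11})²
= \frac{3}{11}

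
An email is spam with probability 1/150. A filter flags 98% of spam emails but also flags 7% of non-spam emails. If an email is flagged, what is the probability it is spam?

Let D = the rare event, + = positive/flagged.
P(D) = 1/150
P(+|D) = 98/100 = 49/50
P(+|D') = 7/100
P(+) = P(+|D)P(D) + P(+|D')P(D')
     = \frac{49}{50} × \frac{1}{150} + \frac{7}{100} × \frac{149}{150}
     = \frac{1141}{15000}
P(D|+) = P(+|D)P(D)/P(+) = \frac{14}{163}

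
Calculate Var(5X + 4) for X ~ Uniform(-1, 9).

For X ~ Uniform(-1, 9):
Var(X) = \frac{25}{3}
Var(5X + 4) = (5)² × Var(X) = 25 × \frac{25}{3} = \frac{625}{3}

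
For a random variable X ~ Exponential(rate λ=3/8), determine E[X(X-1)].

E[X(X-1)] = E[X² - X] = E[X²] - E[X]
E[X] = \frac{8}{3}
E[X²] = Var(X) + (E[X])² = \frac{64}{9} + (\frac{8}{3})² = \frac{128}{9}
E[X(X-1)] = \frac{128}{9} - \frac{8}{3} = \frac{104}{9}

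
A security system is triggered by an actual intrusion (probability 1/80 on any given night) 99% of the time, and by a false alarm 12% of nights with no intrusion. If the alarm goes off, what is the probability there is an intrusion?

Let D = the rare event, + = positive/flagged.
P(D) = 1/80
P(+|D) = 99/100
P(+|D') = 12/100 = 3/25
P(+) = P(+|D)P(D) + P(+|D')P(D')
     = \frac{99}{100} × \frac{1}{80} + \frac{3}{25} × \frac{79}{80}
     = \frac{1047}{8000}
P(D|+) = P(+|D)P(D)/P(+) = \frac{33}{349}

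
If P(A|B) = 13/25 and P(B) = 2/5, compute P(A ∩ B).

By definition, P(A|B) = P(A ∩ B) / P(B)
So P(A ∩ B) = P(A|B) × P(B)
= 13/25 × 2/5
= 26/125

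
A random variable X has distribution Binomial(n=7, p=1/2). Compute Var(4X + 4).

For X ~ Binomial(n=7, p=1/2):
Var(X) = \frac{7}{4}
Var(4X + 4) = (4)² × Var(X) = 16 × \frac{7}{4} = 28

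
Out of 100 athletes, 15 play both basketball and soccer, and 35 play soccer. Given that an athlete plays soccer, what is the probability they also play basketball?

P(A ∩ B) = 15/100 = 3/20
P(B) = 35/100 = 7/20
P(A|B) = P(A ∩ B) / P(B) = (3/20) / (7/20) = 3/7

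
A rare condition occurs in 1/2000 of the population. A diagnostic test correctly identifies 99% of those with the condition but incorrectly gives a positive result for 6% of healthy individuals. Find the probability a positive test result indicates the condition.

Let D = the rare event, + = positive/flagged.
P(D) = 1/2000
P(+|D) = 99/100
P(+|D') = 6/100 = 3/50
P(+) = P(+|D)P(D) + P(+|D')P(D')
     = \frac{99}{100} × \frac{1}{2000} + \frac{3}{50} × \frac{1999}{2000}
     = \frac{12093}{200000}
P(D|+) = P(+|D)P(D)/P(+) = \frac{33}{4031}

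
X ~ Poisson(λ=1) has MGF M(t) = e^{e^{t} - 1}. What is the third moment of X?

To find E[X^3], compute M^(3)(0):
M^(1)(t) = e^{t} e^{e^{t} - 1}
M^(2)(t) = e^{2 t} e^{e^{t} - 1} + e^{t} e^{e^{t} - 1}
M^(3)(t) = e^{3 t} e^{e^{t} - 1} + 3 e^{2 t} e^{e^{t} - 1} + e^{t} e^{e^{t} - 1}
M^(3)(0) = 5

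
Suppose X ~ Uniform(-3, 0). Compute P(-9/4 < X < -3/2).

P(-9/4 < X < -3/2) = ∫_{-9/4}^{-3/2} f(x) dx
where f(x) = \frac{1}{3}
= \frac{1}{4}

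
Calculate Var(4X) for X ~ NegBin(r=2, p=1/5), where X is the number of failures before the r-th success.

For X ~ NegBin(r=2, p=1/5), where X is the number of failures before the r-th success:
Var(X) = 40
Var(4X) = (4)² × Var(X) = 16 × 40 = 640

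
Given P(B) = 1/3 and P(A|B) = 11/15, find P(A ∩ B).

By definition, P(A|B) = P(A ∩ B) / P(B)
So P(A ∩ B) = P(A|B) × P(B)
= 11/15 × 1/3
= 11/45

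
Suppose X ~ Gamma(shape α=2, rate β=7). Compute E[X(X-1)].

E[X(X-1)] = E[X² - X] = E[X²] - E[X]
E[X] = \frac{2}{7}
E[X²] = Var(X) + (E[X])² = \frac{2}{49} + (\frac{2}{7})² = \frac{6}{49}
E[X(X-1)] = \frac{6}{49} - \frac{2}{7} = - \frac{8}{49}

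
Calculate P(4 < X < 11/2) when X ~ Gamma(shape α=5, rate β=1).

P(4 < X < 11/2) = ∫_{4}^{11/2} f(x) dx
where f(x) = \frac{x^{4} e^{- x}}{24}
= - \frac{33593}{384 e^{\frac{11}{2}}} + \frac{103}{3 e^{4}}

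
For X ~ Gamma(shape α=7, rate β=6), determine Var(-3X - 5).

For X ~ Gamma(shape α=7, rate β=6):
Var(X) = \frac{7}{36}
Var(-3X - 5) = (-3)² × Var(X) = 9 × \frac{7}{36} = \frac{7}{4}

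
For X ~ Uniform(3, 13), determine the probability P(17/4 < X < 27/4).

P(17/4 < X < 27/4) = ∫_{17/4}^{27/4} f(x) dx
where f(x) = \frac{1}{10}
= \frac{1}{4}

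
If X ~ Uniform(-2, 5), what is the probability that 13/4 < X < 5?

P(13/4 < X < 5) = ∫_{13/4}^{5} f(x) dx
where f(x) = \frac{1}{7}
= \frac{1}{4}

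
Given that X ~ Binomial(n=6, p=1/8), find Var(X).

For X ~ Binomial(n=6, p=1/8):
Var(X) = \frac{21}{32}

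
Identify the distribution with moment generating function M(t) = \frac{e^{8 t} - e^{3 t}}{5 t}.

The MGF M(t) = \frac{e^{8 t} - e^{3 t}}{5 t} is the standard form for the Uniform distribution.
Comparing with the known MGF formula identifies: Uniform(3, 8)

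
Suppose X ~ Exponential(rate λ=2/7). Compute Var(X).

For X ~ Exponential(rate λ=2/7):
Var(X) = \frac{49}{4}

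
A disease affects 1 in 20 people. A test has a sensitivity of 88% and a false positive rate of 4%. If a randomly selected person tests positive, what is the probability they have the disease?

Let D = the rare event, + = positive/flagged.
P(D) = 1/20
P(+|D) = 88/100 = 22/25
P(+|D') = 4/100 = 1/25
P(+) = P(+|D)P(D) + P(+|D')P(D')
     = \frac{22}{25} × \frac{1}{20} + \frac{1}{25} × \frac{19}{20}
     = \frac{41}{500}
P(D|+) = P(+|D)P(D)/P(+) = \frac{22}{41}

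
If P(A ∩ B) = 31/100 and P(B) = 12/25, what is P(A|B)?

P(A|B) = P(A ∩ B) / P(B)
= (31/100) / (12/25)
= 31/48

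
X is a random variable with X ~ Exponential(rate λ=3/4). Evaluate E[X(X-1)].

E[X(X-1)] = E[X² - X] = E[X²] - E[X]
E[X] = \frac{4}{3}
E[X²] = Var(X) + (E[X])² = \frac{16}{9} + (\frac{4}{3})² = \frac{32}{9}
E[X(X-1)] = \frac{32}{9} - \frac{4}{3} = \frac{20}{9}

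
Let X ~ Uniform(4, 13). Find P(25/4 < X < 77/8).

P(25/4 < X < 77/8) = ∫_{25/4}^{77/8} f(x) dx
where f(x) = \frac{1}{9}
= \frac{3}{8}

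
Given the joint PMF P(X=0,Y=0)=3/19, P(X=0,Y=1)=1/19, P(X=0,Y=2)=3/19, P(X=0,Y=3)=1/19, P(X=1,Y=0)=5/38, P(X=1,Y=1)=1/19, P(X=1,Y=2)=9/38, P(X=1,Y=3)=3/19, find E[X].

First find marginal of X:
P(X=0) = 8/19
P(X=1) = 11/19
E[X] = 0 × 8/19 + 1 × 11/19 = 11/19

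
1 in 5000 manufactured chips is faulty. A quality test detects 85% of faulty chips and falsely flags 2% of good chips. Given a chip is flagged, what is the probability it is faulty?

Let D = the rare event, + = positive/flagged.
P(D) = 1/5000
P(+|D) = 85/100 = 17/20
P(+|D') = 2/100 = 1/50
P(+) = P(+|D)P(D) + P(+|D')P(D')
     = \frac{17}{20} × \frac{1}{5000} + \frac{1}{50} × \frac{4999}{5000}
     = \frac{10083}{500000}
P(D|+) = P(+|D)P(D)/P(+) = \frac{85}{10083}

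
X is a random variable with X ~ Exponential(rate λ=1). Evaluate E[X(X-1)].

E[X(X-1)] = E[X² - X] = E[X²] - E[X]
E[X] = 1
E[X²] = Var(X) + (E[X])² = 1 + (1)² = 2
E[X(X-1)] = 2 - 1 = 1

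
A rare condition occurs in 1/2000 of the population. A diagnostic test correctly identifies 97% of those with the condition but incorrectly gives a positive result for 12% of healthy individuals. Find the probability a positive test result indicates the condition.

Let D = the rare event, + = positive/flagged.
P(D) = 1/2000
P(+|D) = 97/100
P(+|D') = 12/100 = 3/25
P(+) = P(+|D)P(D) + P(+|D')P(D')
     = \frac{97}{100} × \frac{1}{2000} + \frac{3}{25} × \frac{1999}{2000}
     = \frac{4817}{40000}
P(D|+) = P(+|D)P(D)/P(+) = \frac{97}{24085}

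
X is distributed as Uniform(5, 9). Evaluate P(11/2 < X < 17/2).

P(11/2 < X < 17/2) = ∫_{11/2}^{17/2} f(x) dx
where f(x) = \frac{1}{4}
= \frac{3}{4}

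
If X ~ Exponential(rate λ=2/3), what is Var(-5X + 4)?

For X ~ Exponential(rate λ=2/3):
Var(X) = \frac{9}{4}
Var(-5X + 4) = (-5)² × Var(X) = 25 × \frac{9}{4} = \frac{225}{4}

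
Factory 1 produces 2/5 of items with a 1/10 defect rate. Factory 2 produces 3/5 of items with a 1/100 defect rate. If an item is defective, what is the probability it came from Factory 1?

Using Bayes' theorem:
P(F1) = 2/5, P(D|F1) = 1/10
P(F2) = 3/5, P(D|F2) = 1/100
P(D) = P(D|F1)P(F1) + P(D|F2)P(F2)
     = \frac{23}{500}
P(F1|D) = P(D|F1)P(F1) / P(D)
= \frac{20}{23}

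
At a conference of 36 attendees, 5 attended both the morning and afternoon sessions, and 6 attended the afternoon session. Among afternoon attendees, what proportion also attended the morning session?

P(A ∩ B) = 5/36
P(B) = 6/36 = 1/6
P(A|B) = P(A ∩ B) / P(B) = (5/36) / (1/6) = 5/6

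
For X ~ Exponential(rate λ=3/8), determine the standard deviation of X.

For X ~ Exponential(rate λ=3/8):
Var(X) = \frac{64}{9}
SD(X) = √(Var(X)) = √(\frac{64}{9}) = \frac{8}{3}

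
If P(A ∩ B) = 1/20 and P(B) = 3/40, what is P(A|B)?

P(A|B) = P(A ∩ B) / P(B)
= (1/20) / (3/40)
= 2/3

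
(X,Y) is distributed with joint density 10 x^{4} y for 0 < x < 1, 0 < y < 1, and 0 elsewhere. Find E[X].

E[X] = ∫_0^1 ∫_0^1 x × f(x,y) dy dx
= ∫_0^1 ∫_0^1 x × (10 x^{4} y) dy dx
= \frac{5}{6}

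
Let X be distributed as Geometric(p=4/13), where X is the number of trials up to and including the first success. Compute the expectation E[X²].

Using the identity E[X²] = Var(X) + (E[X])²:
E[X] = \frac{13}{4}
Var(X) = \frac{117}{16}
E[X²] = \frac{117}{16} + (\frac{13}{4})²
= \frac{143}{8}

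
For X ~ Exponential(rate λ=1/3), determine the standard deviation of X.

For X ~ Exponential(rate λ=1/3):
Var(X) = 9
SD(X) = √(Var(X)) = √(9) = 3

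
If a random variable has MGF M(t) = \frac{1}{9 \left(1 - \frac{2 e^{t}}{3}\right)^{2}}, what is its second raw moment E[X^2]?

To find E[X^2], compute M^(2)(0):
M^(1)(t) = \frac{4 e^{t}}{27 \left(1 - \frac{2 e^{t}}{3}\right)^{3}}
M^(2)(t) = \frac{4 e^{t}}{27 \left(1 - \frac{2 e^{t}}{3}\right)^{3}} + \frac{8 e^{2 t}}{27 \left(1 - \frac{2 e^{t}}{3}\right)^{4}}
M^(2)(0) = 28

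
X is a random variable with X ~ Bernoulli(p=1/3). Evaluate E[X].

For X ~ Bernoulli(p=1/3), the expected value is:
E[X] = \frac{1}{3}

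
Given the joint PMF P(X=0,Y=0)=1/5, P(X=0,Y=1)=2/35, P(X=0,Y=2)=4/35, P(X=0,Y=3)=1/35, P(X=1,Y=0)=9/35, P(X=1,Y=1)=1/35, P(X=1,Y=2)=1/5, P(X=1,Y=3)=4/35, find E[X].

First find marginal of X:
P(X=0) = 2/5
P(X=1) = 3/5
E[X] = 0 × 2/5 + 1 × 3/5 = 3/5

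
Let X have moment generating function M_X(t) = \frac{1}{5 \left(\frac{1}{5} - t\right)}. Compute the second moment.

To find E[X^2], compute M^(2)(0):
M^(1)(t) = \frac{1}{5 \left(\frac{1}{5} - t\right)^{2}}
M^(2)(t) = \frac{2}{5 \left(\frac{1}{5} - t\right)^{3}}
M^(2)(0) = 50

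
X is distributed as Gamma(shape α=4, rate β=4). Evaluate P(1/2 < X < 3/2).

P(1/2 < X < 3/2) = ∫_{1/2}^{3/2} f(x) dx
where f(x) = \frac{128 x^{3} e^{- 4 x}}{3}
= \frac{-183 + 19 e^{4}}{3 e^{6}}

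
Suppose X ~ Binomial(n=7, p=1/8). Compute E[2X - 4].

For X ~ Binomial(n=7, p=1/8):
E[X] = \frac{7}{8}
E[2X - 4] = 2 × E[X] - 4 = - \frac{9}{4}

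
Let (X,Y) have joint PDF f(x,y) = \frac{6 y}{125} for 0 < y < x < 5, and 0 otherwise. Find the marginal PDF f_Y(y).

f_Y(y) = ∫_y^5 \frac{6 y}{125} dx = \frac{6 y \left(5 - y\right)}{125}
for 0 < y < 5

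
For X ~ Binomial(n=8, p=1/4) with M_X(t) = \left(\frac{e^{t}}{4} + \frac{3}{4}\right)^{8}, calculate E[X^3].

To find E[X^3], compute M^(3)(0):
M^(1)(t) = 2 \left(\frac{e^{t}}{4} + \frac{3}{4}\right)^{7} e^{t}
M^(2)(t) = 2 \left(\frac{e^{t}}{4} + \frac{3}{4}\right)^{7} e^{t} + \frac{7 \left(\frac{e^{t}}{4} + \frac{3}{4}\right)^{6} e^{2 t}}{2}
M^(3)(t) = 2 \left(\frac{e^{t}}{4} + \frac{3}{4}\right)^{7} e^{t} + \frac{21 \left(\frac{e^{t}}{4} + \frac{3}{4}\right)^{6} e^{2 t}}{2} + \frac{21 \left(\frac{e^{t}}{4} + \frac{3}{4}\right)^{5} e^{3 t}}{4}
M^(3)(0) = \frac{71}{4}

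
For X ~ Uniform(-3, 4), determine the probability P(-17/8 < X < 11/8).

P(-17/8 < X < 11/8) = ∫_{-17/8}^{11/8} f(x) dx
where f(x) = \frac{1}{7}
= \frac{1}{2}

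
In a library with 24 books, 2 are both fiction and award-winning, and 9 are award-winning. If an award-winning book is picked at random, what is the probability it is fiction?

P(A ∩ B) = 2/24 = 1/12
P(B) = 9/24 = 3/8
P(A|B) = P(A ∩ B) / P(B) = (1/12) / (3/8) = 2/9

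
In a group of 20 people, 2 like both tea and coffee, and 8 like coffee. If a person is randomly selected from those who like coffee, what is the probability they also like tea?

P(A ∩ B) = 2/20 = 1/10
P(B) = 8/20 = 2/5
P(A|B) = P(A ∩ B) / P(B) = (1/10) / (2/5) = 1/4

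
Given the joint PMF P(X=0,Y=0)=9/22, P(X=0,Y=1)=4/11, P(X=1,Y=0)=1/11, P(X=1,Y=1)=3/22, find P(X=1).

P(X=1) = P(X=1,Y=0) + P(X=1,Y=1)
= 1/11 + 3/22
= 5/22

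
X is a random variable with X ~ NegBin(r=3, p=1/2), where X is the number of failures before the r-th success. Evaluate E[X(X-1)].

E[X(X-1)] = E[X² - X] = E[X²] - E[X]
E[X] = 3
E[X²] = Var(X) + (E[X])² = 6 + (3)² = 15
E[X(X-1)] = 15 - 3 = 12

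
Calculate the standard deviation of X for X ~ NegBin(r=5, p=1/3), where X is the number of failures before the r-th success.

For X ~ NegBin(r=5, p=1/3), where X is the number of failures before the r-th success:
Var(X) = 30
SD(X) = √(Var(X)) = √(30) = \sqrt{30}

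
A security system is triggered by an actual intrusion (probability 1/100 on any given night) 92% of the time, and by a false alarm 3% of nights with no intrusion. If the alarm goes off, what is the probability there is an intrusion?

Let D = the rare event, + = positive/flagged.
P(D) = 1/100
P(+|D) = 92/100 = 23/25
P(+|D') = 3/100
P(+) = P(+|D)P(D) + P(+|D')P(D')
     = \frac{23}{25} × \frac{1}{100} + \frac{3}{100} × \frac{99}{100}
     = \frac{389}{10000}
P(D|+) = P(+|D)P(D)/P(+) = \frac{92}{389}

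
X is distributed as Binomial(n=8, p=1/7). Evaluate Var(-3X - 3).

For X ~ Binomial(n=8, p=1/7):
Var(X) = \frac{48}{49}
Var(-3X - 3) = (-3)² × Var(X) = 9 × \frac{48}{49} = \frac{432}{49}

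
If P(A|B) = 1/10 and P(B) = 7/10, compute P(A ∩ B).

By definition, P(A|B) = P(A ∩ B) / P(B)
So P(A ∩ B) = P(A|B) × P(B)
= 1/10 × 7/10
= 7/100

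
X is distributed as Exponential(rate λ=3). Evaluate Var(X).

For X ~ Exponential(rate λ=3):
Var(X) = \frac{1}{9}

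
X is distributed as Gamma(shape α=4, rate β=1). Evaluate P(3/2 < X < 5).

P(3/2 < X < 5) = ∫_{3/2}^{5} f(x) dx
where f(x) = \frac{x^{3} e^{- x}}{6}
= - \frac{118}{3 e^{5}} + \frac{67}{16 e^{\frac{3}{2}}}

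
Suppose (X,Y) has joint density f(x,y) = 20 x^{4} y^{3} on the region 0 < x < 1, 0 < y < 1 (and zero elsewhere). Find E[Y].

E[Y] = ∫_0^1 ∫_0^1 y × f(x,y) dx dy
= \frac{4}{5}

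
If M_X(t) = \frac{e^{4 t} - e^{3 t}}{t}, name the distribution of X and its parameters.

The MGF M(t) = \frac{e^{4 t} - e^{3 t}}{t} is the standard form for the Uniform distribution.
Comparing with the known MGF formula identifies: Uniform(3, 4)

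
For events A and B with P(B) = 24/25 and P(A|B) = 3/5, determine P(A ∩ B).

By definition, P(A|B) = P(A ∩ B) / P(B)
So P(A ∩ B) = P(A|B) × P(B)
= 3/5 × 24/25
= 72/125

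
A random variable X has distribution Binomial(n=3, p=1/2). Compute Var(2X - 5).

For X ~ Binomial(n=3, p=1/2):
Var(X) = \frac{3}{4}
Var(2X - 5) = (2)² × Var(X) = 4 × \frac{3}{4} = 3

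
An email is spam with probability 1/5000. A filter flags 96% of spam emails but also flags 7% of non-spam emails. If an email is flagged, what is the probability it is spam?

Let D = the rare event, + = positive/flagged.
P(D) = 1/5000
P(+|D) = 96/100 = 24/25
P(+|D') = 7/100
P(+) = P(+|D)P(D) + P(+|D')P(D')
     = \frac{24}{25} × \frac{1}{5000} + \frac{7}{100} × \frac{4999}{5000}
     = \frac{35089}{500000}
P(D|+) = P(+|D)P(D)/P(+) = \frac{96}{35089}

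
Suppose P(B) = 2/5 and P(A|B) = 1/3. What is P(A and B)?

By definition, P(A|B) = P(A ∩ B) / P(B)
So P(A ∩ B) = P(A|B) × P(B)
= 1/3 × 2/5
= 2/15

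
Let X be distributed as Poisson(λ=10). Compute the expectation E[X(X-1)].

E[X(X-1)] = E[X² - X] = E[X²] - E[X]
E[X] = 10
E[X²] = Var(X) + (E[X])² = 10 + (10)² = 110
E[X(X-1)] = 110 - 10 = 100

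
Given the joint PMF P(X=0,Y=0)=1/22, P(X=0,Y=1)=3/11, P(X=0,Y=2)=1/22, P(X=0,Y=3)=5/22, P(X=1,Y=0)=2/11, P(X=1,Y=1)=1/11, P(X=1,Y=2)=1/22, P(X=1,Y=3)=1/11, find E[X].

First find marginal of X:
P(X=0) = 13/22
P(X=1) = 9/22
E[X] = 0 × 13/22 + 1 × 9/22 = 9/22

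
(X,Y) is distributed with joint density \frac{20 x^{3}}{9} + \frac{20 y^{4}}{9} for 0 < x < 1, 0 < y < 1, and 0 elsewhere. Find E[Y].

E[Y] = ∫_0^1 ∫_0^1 y × f(x,y) dx dy
= \frac{35}{54}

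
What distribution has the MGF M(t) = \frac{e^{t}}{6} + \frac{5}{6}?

The MGF M(t) = \frac{e^{t}}{6} + \frac{5}{6} is the standard form for the Bernoulli distribution.
Comparing with the known MGF formula identifies: Bernoulli(p=1/6)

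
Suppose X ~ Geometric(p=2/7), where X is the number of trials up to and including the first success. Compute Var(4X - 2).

For X ~ Geometric(p=2/7), where X is the number of trials up to and including the first success:
Var(X) = \frac{35}{4}
Var(4X - 2) = (4)² × Var(X) = 16 × \frac{35}{4} = 140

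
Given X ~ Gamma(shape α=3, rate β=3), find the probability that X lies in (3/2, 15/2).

P(3/2 < X < 15/2) = ∫_{3/2}^{15/2} f(x) dx
where f(x) = \frac{27 x^{2} e^{- 3 x}}{2}
= \frac{-2213 + 125 e^{18}}{8 e^{\frac{45}{2}}}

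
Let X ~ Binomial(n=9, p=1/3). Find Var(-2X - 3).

For X ~ Binomial(n=9, p=1/3):
Var(X) = 2
Var(-2X - 3) = (-2)² × Var(X) = 4 × 2 = 8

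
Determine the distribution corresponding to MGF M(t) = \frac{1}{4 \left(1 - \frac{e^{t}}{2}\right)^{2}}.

The MGF M(t) = \frac{1}{4 \left(1 - \frac{e^{t}}{2}\right)^{2}} is the standard form for the NegativeBinomial distribution.
Comparing with the known MGF formula identifies: NegBin(r=2, p=1/2), X = failures before r-th success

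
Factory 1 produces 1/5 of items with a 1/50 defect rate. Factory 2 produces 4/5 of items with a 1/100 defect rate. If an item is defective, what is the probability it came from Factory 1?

Using Bayes' theorem:
P(F1) = 1/5, P(D|F1) = 1/50
P(F2) = 4/5, P(D|F2) = 1/100
P(D) = P(D|F1)P(F1) + P(D|F2)P(F2)
     = \frac{3}{250}
P(F1|D) = P(D|F1)P(F1) / P(D)
= \frac{1}{3}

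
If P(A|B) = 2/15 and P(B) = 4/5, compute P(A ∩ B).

By definition, P(A|B) = P(A ∩ B) / P(B)
So P(A ∩ B) = P(A|B) × P(B)
= 2/15 × 4/5
= 8/75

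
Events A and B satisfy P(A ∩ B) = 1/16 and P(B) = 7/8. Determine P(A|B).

P(A|B) = P(A ∩ B) / P(B)
= (1/16) / (7/8)
= 1/14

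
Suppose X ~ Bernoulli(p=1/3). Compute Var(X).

For X ~ Bernoulli(p=1/3):
Var(X) = \frac{2}{9}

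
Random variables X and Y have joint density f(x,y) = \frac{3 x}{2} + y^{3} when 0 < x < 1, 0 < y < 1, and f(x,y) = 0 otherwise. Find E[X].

E[X] = ∫_0^1 ∫_0^1 x × f(x,y) dy dx
= ∫_0^1 ∫_0^1 x × (\frac{3 x}{2} + y^{3}) dy dx
= \frac{5}{8}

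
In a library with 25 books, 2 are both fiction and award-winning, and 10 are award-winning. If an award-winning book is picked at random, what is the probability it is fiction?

P(A ∩ B) = 2/25
P(B) = 10/25 = 2/5
P(A|B) = P(A ∩ B) / P(B) = (2/25) / (2/5) = 1/5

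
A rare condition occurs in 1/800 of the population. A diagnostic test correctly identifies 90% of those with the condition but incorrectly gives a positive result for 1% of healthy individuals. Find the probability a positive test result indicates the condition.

Let D = the rare event, + = positive/flagged.
P(D) = 1/800
P(+|D) = 90/100 = 9/10
P(+|D') = 1/100
P(+) = P(+|D)P(D) + P(+|D')P(D')
     = \frac{9}{10} × \frac{1}{800} + \frac{1}{100} × \frac{799}{800}
     = \frac{889}{80000}
P(D|+) = P(+|D)P(D)/P(+) = \frac{90}{889}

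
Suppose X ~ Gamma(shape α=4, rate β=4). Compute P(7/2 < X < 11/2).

P(7/2 < X < 11/2) = ∫_{7/2}^{11/2} f(x) dx
where f(x) = \frac{128 x^{3} e^{- 4 x}}{3}
= \frac{29 \left(-211 + 59 e^{8}\right)}{3 e^{22}}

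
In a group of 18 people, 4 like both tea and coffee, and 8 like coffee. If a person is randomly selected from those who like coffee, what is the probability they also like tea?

P(A ∩ B) = 4/18 = 2/9
P(B) = 8/18 = 4/9
P(A|B) = P(A ∩ B) / P(B) = (2/9) / (4/9) = 1/2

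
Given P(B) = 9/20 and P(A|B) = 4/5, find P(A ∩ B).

By definition, P(A|B) = P(A ∩ B) / P(B)
So P(A ∩ B) = P(A|B) × P(B)
= 4/5 × 9/20
= 9/25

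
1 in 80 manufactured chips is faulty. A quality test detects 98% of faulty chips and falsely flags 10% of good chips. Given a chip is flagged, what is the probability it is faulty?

Let D = the rare event, + = positive/flagged.
P(D) = 1/80
P(+|D) = 98/100 = 49/50
P(+|D') = 10/100 = 1/10
P(+) = P(+|D)P(D) + P(+|D')P(D')
     = \frac{49}{50} × \frac{1}{80} + \frac{1}{10} × \frac{79}{80}
     = \frac{111}{1000}
P(D|+) = P(+|D)P(D)/P(+) = \frac{49}{444}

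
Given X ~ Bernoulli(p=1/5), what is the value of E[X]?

For X ~ Bernoulli(p=1/5), the expected value is:
E[X] = \frac{1}{5}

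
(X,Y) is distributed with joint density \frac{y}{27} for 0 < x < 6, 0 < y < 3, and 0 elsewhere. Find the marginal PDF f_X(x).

f_X(x) = ∫_0^3 f(x,y) dy
= ∫_0^3 \frac{y}{27} dy
= \frac{1}{6} for 0 < x < 6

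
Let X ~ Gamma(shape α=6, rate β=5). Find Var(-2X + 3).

For X ~ Gamma(shape α=6, rate β=5):
Var(X) = \frac{6}{25}
Var(-2X + 3) = (-2)² × Var(X) = 4 × \frac{6}{25} = \frac{24}{25}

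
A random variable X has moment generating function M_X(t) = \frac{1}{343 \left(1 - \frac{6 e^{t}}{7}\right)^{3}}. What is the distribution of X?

The MGF M(t) = \frac{1}{343 \left(1 - \frac{6 e^{t}}{7}\right)^{3}} is the standard form for the NegativeBinomial distribution.
Comparing with the known MGF formula identifies: NegBin(r=3, p=1/7), X = failures before r-th success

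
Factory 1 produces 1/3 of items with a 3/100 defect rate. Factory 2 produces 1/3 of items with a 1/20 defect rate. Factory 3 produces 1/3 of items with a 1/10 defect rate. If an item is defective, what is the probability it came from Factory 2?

Using Bayes' theorem:
P(F1) = 1/3, P(D|F1) = 3/100
P(F2) = 1/3, P(D|F2) = 1/20
P(F3) = 1/3, P(D|F3) = 1/10
P(D) = P(D|F1)P(F1) + P(D|F2)P(F2) + P(D|F3)P(F3)
     = \frac{3}{50}
P(F2|D) = P(D|F2)P(F2) / P(D)
= \frac{5}{18}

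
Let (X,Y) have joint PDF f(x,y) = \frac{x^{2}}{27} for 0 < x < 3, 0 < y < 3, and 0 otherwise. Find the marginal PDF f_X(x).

f_X(x) = ∫_0^3 f(x,y) dy
= ∫_0^3 \frac{x^{2}}{27} dy
= \frac{x^{2}}{9} for 0 < x < 3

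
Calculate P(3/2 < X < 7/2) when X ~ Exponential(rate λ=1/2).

P(3/2 < X < 7/2) = ∫_{3/2}^{7/2} f(x) dx
where f(x) = \frac{e^{- \frac{x}{2}}}{2}
= - \frac{1 - e}{e^{\frac{7}{4}}}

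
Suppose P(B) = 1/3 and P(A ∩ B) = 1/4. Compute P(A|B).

P(A|B) = P(A ∩ B) / P(B)
= (1/4) / (1/3)
= 3/4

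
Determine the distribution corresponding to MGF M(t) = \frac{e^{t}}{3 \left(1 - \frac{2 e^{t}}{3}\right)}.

The MGF M(t) = \frac{e^{t}}{3 \left(1 - \frac{2 e^{t}}{3}\right)} is the standard form for the Geometric distribution.
Comparing with the known MGF formula identifies: Geometric(p=1/3), X = trial number of first success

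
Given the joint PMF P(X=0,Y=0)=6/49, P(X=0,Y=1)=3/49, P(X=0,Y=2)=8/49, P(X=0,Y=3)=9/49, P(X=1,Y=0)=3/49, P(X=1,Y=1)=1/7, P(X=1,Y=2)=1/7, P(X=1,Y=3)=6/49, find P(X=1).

P(X=1) = P(X=1,Y=0) + P(X=1,Y=1) + P(X=1,Y=2) + P(X=1,Y=3)
= 3/49 + 1/7 + 1/7 + 6/49
= 23/49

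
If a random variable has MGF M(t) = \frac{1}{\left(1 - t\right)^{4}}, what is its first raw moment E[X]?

To find E[X], compute M^(1)(0):
M^(1)(t) = \frac{4}{\left(1 - t\right)^{5}}
M^(1)(0) = 4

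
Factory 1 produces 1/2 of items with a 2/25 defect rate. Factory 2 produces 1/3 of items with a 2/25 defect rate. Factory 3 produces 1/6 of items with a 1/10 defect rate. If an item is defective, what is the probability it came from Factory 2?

Using Bayes' theorem:
P(F1) = 1/2, P(D|F1) = 2/25
P(F2) = 1/3, P(D|F2) = 2/25
P(F3) = 1/6, P(D|F3) = 1/10
P(D) = P(D|F1)P(F1) + P(D|F2)P(F2) + P(D|F3)P(F3)
     = \frac{1}{12}
P(F2|D) = P(D|F2)P(F2) / P(D)
= \frac{8}{25}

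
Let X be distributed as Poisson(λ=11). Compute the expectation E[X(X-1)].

E[X(X-1)] = E[X² - X] = E[X²] - E[X]
E[X] = 11
E[X²] = Var(X) + (E[X])² = 11 + (11)² = 132
E[X(X-1)] = 132 - 11 = 121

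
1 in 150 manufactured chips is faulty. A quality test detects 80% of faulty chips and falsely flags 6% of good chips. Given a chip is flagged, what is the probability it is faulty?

Let D = the rare event, + = positive/flagged.
P(D) = 1/150
P(+|D) = 80/100 = 4/5
P(+|D') = 6/100 = 3/50
P(+) = P(+|D)P(D) + P(+|D')P(D')
     = \frac{4}{5} × \frac{1}{150} + \frac{3}{50} × \frac{149}{150}
     = \frac{487}{7500}
P(D|+) = P(+|D)P(D)/P(+) = \frac{40}{487}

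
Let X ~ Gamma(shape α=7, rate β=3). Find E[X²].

Using the identity E[X²] = Var(X) + (E[X])²:
E[X] = \frac{7}{3}
Var(X) = \frac{7}{9}
E[X²] = \frac{7}{9} + (\frac{7}{3})²
= \frac{56}{9}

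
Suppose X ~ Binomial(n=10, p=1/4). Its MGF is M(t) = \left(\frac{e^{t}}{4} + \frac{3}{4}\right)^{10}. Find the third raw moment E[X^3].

To find E[X^3], compute M^(3)(0):
M^(1)(t) = \frac{5 \left(\frac{e^{t}}{4} + \frac{3}{4}\right)^{9} e^{t}}{2}
M^(2)(t) = \frac{5 \left(\frac{e^{t}}{4} + \frac{3}{4}\right)^{9} e^{t}}{2} + \frac{45 \left(\frac{e^{t}}{4} + \frac{3}{4}\right)^{8} e^{2 t}}{8}
M^(3)(t) = \frac{5 \left(\frac{e^{t}}{4} + \frac{3}{4}\right)^{9} e^{t}}{2} + \frac{135 \left(\frac{e^{t}}{4} + \frac{3}{4}\right)^{8} e^{2 t}}{8} + \frac{45 \left(\frac{e^{t}}{4} + \frac{3}{4}\right)^{7} e^{3 t}}{4}
M^(3)(0) = \frac{245}{8}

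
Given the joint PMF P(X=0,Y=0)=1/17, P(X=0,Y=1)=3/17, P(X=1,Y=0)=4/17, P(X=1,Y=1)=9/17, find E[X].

First find marginal of X:
P(X=0) = 4/17
P(X=1) = 13/17
E[X] = 0 × 4/17 + 1 × 13/17 = 13/17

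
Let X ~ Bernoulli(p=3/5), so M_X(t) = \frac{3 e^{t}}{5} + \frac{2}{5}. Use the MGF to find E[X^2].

To find E[X^2], compute M^(2)(0):
M^(1)(t) = \frac{3 e^{t}}{5}
M^(2)(t) = \frac{3 e^{t}}{5}
M^(2)(0) = \frac{3}{5}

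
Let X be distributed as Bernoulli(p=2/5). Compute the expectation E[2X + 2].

For X ~ Bernoulli(p=2/5):
E[X] = \frac{2}{5}
E[2X + 2] = 2 × E[X] + 2 = \frac{14}{5}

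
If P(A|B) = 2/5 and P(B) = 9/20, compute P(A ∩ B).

By definition, P(A|B) = P(A ∩ B) / P(B)
So P(A ∩ B) = P(A|B) × P(B)
= 2/5 × 9/20
= 9/50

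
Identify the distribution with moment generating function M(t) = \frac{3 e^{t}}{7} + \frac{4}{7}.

The MGF M(t) = \frac{3 e^{t}}{7} + \frac{4}{7} is the standard form for the Bernoulli distribution.
Comparing with the known MGF formula identifies: Bernoulli(p=3/7)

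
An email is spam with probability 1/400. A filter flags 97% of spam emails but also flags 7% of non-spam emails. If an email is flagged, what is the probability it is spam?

Let D = the rare event, + = positive/flagged.
P(D) = 1/400
P(+|D) = 97/100
P(+|D') = 7/100
P(+) = P(+|D)P(D) + P(+|D')P(D')
     = \frac{97}{100} × \frac{1}{400} + \frac{7}{100} × \frac{399}{400}
     = \frac{289}{4000}
P(D|+) = P(+|D)P(D)/P(+) = \frac{97}{2890}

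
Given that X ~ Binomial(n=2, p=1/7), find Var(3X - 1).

For X ~ Binomial(n=2, p=1/7):
Var(X) = \frac{12}{49}
Var(3X - 1) = (3)² × Var(X) = 9 × \frac{12}{49} = \frac{108}{49}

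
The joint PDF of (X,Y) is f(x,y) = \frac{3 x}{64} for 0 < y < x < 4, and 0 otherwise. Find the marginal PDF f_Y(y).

f_Y(y) = ∫_y^4 \frac{3 x}{64} dx = \frac{3}{8} - \frac{3 y^{2}}{128}
for 0 < y < 4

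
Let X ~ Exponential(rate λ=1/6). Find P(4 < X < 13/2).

P(4 < X < 13/2) = ∫_{4}^{13/2} f(x) dx
where f(x) = \frac{e^{- \frac{x}{6}}}{6}
= - \frac{1}{e^{\frac{13}{12}}} + e^{- \frac{2}{3}}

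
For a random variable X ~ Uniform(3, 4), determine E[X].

For X ~ Uniform(3, 4), the expected value is:
E[X] = \frac{7}{2}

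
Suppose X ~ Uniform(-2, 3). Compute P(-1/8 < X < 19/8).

P(-1/8 < X < 19/8) = ∫_{-1/8}^{19/8} f(x) dx
where f(x) = \frac{1}{5}
= \frac{1}{2}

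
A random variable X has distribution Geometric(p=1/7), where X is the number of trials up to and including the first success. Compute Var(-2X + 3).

For X ~ Geometric(p=1/7), where X is the number of trials up to and including the first success:
Var(X) = 42
Var(-2X + 3) = (-2)² × Var(X) = 4 × 42 = 168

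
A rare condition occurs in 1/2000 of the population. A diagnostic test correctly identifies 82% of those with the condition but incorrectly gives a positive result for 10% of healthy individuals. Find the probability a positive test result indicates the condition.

Let D = the rare event, + = positive/flagged.
P(D) = 1/2000
P(+|D) = 82/100 = 41/50
P(+|D') = 10/100 = 1/10
P(+) = P(+|D)P(D) + P(+|D')P(D')
     = \frac{41}{50} × \frac{1}{2000} + \frac{1}{10} × \frac{1999}{2000}
     = \frac{2509}{25000}
P(D|+) = P(+|D)P(D)/P(+) = \frac{41}{10036}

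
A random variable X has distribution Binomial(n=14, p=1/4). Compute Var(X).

For X ~ Binomial(n=14, p=1/4):
Var(X) = \frac{21}{8}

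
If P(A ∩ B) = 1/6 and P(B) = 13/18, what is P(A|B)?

P(A|B) = P(A ∩ B) / P(B)
= (1/6) / (13/18)
= 3/13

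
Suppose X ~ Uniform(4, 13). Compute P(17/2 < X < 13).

P(17/2 < X < 13) = ∫_{17/2}^{13} f(x) dx
where f(x) = \frac{1}{9}
= \frac{1}{2}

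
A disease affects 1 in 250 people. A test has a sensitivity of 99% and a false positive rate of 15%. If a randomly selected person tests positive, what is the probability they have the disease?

Let D = the rare event, + = positive/flagged.
P(D) = 1/250
P(+|D) = 99/100
P(+|D') = 15/100 = 3/20
P(+) = P(+|D)P(D) + P(+|D')P(D')
     = \frac{99}{100} × \frac{1}{250} + \frac{3}{20} × \frac{249}{250}
     = \frac{1917}{12500}
P(D|+) = P(+|D)P(D)/P(+) = \frac{11}{426}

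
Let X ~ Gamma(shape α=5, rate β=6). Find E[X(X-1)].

E[X(X-1)] = E[X² - X] = E[X²] - E[X]
E[X] = \frac{5}{6}
E[X²] = Var(X) + (E[X])² = \frac{5}{36} + (\frac{5}{6})² = \frac{5}{6}
E[X(X-1)] = \frac{5}{6} - \frac{5}{6} = 0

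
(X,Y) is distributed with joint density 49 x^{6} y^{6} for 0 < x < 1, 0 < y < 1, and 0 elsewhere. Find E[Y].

E[Y] = ∫_0^1 ∫_0^1 y × f(x,y) dx dy
= \frac{7}{8}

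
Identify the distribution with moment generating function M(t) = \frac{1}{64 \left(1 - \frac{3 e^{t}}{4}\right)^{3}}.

The MGF M(t) = \frac{1}{64 \left(1 - \frac{3 e^{t}}{4}\right)^{3}} is the standard form for the NegativeBinomial distribution.
Comparing with the known MGF formula identifies: NegBin(r=3, p=1/4), X = failures before r-th success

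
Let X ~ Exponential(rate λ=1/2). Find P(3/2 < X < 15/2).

P(3/2 < X < 15/2) = ∫_{3/2}^{15/2} f(x) dx
where f(x) = \frac{e^{- \frac{x}{2}}}{2}
= - \frac{1 - e^{3}}{e^{\frac{15}{4}}}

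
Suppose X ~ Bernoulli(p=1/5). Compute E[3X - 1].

For X ~ Bernoulli(p=1/5):
E[X] = \frac{1}{5}
E[3X - 1] = 3 × E[X] - 1 = - \frac{2}{5}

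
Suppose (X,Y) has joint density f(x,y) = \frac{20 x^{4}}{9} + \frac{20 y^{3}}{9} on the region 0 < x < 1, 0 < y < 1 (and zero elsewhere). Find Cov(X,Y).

E[XY] = ∫∫ xy × f(x,y) dx dy = \frac{11}{27}
E[X] = \frac{35}{54}
E[Y] = \frac{2}{3}
Cov(X,Y) = E[XY] - E[X]E[Y] = - \frac{2}{81}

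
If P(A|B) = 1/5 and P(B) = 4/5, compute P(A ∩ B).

By definition, P(A|B) = P(A ∩ B) / P(B)
So P(A ∩ B) = P(A|B) × P(B)
= 1/5 × 4/5
= 4/25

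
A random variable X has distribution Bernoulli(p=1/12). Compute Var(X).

For X ~ Bernoulli(p=1/12):
Var(X) = \frac{11}{144}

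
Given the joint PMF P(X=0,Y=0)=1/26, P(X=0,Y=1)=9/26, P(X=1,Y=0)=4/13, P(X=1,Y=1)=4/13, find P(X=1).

P(X=1) = P(X=1,Y=0) + P(X=1,Y=1)
= 4/13 + 4/13
= 8/13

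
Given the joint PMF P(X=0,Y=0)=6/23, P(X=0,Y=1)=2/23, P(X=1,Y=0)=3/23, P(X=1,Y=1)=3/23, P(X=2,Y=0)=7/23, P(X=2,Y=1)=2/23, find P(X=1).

P(X=1) = P(X=1,Y=0) + P(X=1,Y=1)
= 3/23 + 3/23
= 6/23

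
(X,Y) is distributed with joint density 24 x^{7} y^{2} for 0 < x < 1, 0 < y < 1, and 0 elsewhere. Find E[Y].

E[Y] = ∫_0^1 ∫_0^1 y × f(x,y) dx dy
= \frac{3}{4}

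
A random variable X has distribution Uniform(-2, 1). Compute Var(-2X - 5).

For X ~ Uniform(-2, 1):
Var(X) = \frac{3}{4}
Var(-2X - 5) = (-2)² × Var(X) = 4 × \frac{3}{4} = 3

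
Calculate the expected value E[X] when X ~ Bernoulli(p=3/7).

For X ~ Bernoulli(p=3/7), the expected value is:
E[X] = \frac{3}{7}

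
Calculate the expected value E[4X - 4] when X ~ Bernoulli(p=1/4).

For X ~ Bernoulli(p=1/4):
E[X] = \frac{1}{4}
E[4X - 4] = 4 × E[X] - 4 = -3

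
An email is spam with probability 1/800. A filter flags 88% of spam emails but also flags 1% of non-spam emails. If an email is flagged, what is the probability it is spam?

Let D = the rare event, + = positive/flagged.
P(D) = 1/800
P(+|D) = 88/100 = 22/25
P(+|D') = 1/100
P(+) = P(+|D)P(D) + P(+|D')P(D')
     = \frac{22}{25} × \frac{1}{800} + \frac{1}{100} × \frac{799}{800}
     = \frac{887}{80000}
P(D|+) = P(+|D)P(D)/P(+) = \frac{88}{887}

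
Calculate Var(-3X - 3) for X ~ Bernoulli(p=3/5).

For X ~ Bernoulli(p=3/5):
Var(X) = \frac{6}{25}
Var(-3X - 3) = (-3)² × Var(X) = 9 × \frac{6}{25} = \frac{54}{25}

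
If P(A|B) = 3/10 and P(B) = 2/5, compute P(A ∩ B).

By definition, P(A|B) = P(A ∩ B) / P(B)
So P(A ∩ B) = P(A|B) × P(B)
= 3/10 × 2/5
= 3/25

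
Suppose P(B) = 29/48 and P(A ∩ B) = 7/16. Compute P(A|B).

P(A|B) = P(A ∩ B) / P(B)
= (7/16) / (29/48)
= 21/29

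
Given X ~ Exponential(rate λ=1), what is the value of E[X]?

For X ~ Exponential(rate λ=1), the expected value is:
E[X] = 1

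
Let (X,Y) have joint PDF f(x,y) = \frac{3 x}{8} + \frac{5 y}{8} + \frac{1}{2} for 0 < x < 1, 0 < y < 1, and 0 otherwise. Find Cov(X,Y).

E[XY] = ∫∫ xy × f(x,y) dx dy = \frac{7}{24}
E[X] = \frac{17}{32}
E[Y] = \frac{53}{96}
Cov(X,Y) = E[XY] - E[X]E[Y] = - \frac{5}{3072}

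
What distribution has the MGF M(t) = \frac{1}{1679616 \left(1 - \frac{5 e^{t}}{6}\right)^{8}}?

The MGF M(t) = \frac{1}{1679616 \left(1 - \frac{5 e^{t}}{6}\right)^{8}} is the standard form for the NegativeBinomial distribution.
Comparing with the known MGF formula identifies: NegBin(r=8, p=1/6), X = failures before r-th success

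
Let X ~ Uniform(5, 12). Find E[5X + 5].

For X ~ Uniform(5, 12):
E[X] = \frac{17}{2}
E[5X + 5] = 5 × E[X] + 5 = \frac{95}{2}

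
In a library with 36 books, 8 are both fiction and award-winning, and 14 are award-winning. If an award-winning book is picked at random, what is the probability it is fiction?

P(A ∩ B) = 8/36 = 2/9
P(B) = 14/36 = 7/18
P(A|B) = P(A ∩ B) / P(B) = (2/9) / (7/18) = 4/7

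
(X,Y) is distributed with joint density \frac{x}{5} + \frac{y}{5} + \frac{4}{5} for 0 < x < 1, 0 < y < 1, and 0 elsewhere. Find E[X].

E[X] = ∫_0^1 ∫_0^1 x × f(x,y) dy dx
= ∫_0^1 ∫_0^1 x × (\frac{x}{5} + \frac{y}{5} + \frac{4}{5}) dy dx
= \frac{31}{60}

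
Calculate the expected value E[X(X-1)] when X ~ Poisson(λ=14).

E[X(X-1)] = E[X² - X] = E[X²] - E[X]
E[X] = 14
E[X²] = Var(X) + (E[X])² = 14 + (14)² = 210
E[X(X-1)] = 210 - 14 = 196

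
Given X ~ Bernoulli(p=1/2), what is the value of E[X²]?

Using the identity E[X²] = Var(X) + (E[X])²:
E[X] = \frac{1}{2}
Var(X) = \frac{1}{4}
E[X²] = \frac{1}{4} + (\frac{1}{2})²
= \frac{1}{2}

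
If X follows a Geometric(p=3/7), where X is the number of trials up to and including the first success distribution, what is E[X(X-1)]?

E[X(X-1)] = E[X² - X] = E[X²] - E[X]
E[X] = \frac{7}{3}
E[X²] = Var(X) + (E[X])² = \frac{28}{9} + (\frac{7}{3})² = \frac{77}{9}
E[X(X-1)] = \frac{77}{9} - \frac{7}{3} = \frac{56}{9}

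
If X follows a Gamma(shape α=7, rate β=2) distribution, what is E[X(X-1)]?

E[X(X-1)] = E[X² - X] = E[X²] - E[X]
E[X] = \frac{7}{2}
E[X²] = Var(X) + (E[X])² = \frac{7}{4} + (\frac{7}{2})² = 14
E[X(X-1)] = 14 - \frac{7}{2} = \frac{21}{2}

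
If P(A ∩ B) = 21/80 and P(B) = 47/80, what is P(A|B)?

P(A|B) = P(A ∩ B) / P(B)
= (21/80) / (47/80)
= 21/47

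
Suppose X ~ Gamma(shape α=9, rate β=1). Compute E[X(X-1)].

E[X(X-1)] = E[X² - X] = E[X²] - E[X]
E[X] = 9
E[X²] = Var(X) + (E[X])² = 9 + (9)² = 90
E[X(X-1)] = 90 - 9 = 81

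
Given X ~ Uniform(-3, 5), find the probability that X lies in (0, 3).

P(0 < X < 3) = ∫_{0}^{3} f(x) dx
where f(x) = \frac{1}{8}
= \frac{3}{8}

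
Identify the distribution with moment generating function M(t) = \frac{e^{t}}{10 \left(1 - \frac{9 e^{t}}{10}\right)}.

The MGF M(t) = \frac{e^{t}}{10 \left(1 - \frac{9 e^{t}}{10}\right)} is the standard form for the Geometric distribution.
Comparing with the known MGF formula identifies: Geometric(p=1/10), X = trial number of first success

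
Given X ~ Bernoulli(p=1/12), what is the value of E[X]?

For X ~ Bernoulli(p=1/12), the expected value is:
E[X] = \frac{1}{12}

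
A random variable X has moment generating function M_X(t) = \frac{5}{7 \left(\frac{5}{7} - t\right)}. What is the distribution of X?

The MGF M(t) = \frac{5}{7 \left(\frac{5}{7} - t\right)} is the standard form for the Exponential distribution.
Comparing with the known MGF formula identifies: Exponential(rate λ=5/7)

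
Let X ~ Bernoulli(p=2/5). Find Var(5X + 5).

For X ~ Bernoulli(p=2/5):
Var(X) = \frac{6}{25}
Var(5X + 5) = (5)² × Var(X) = 25 × \frac{6}{25} = 6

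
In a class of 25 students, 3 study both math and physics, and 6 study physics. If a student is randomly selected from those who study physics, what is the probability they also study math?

P(A ∩ B) = 3/25
P(B) = 6/25
P(A|B) = P(A ∩ B) / P(B) = (3/25) / (6/25) = 1/2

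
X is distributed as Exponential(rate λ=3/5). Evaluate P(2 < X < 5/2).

P(2 < X < 5/2) = ∫_{2}^{5/2} f(x) dx
where f(x) = \frac{3 e^{- \frac{3 x}{5}}}{5}
= - \frac{1}{e^{\frac{3}{2}}} + e^{- \frac{6}{5}}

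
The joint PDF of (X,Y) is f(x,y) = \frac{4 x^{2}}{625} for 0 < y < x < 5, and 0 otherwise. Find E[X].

f_X(x) = ∫_0^x \frac{4 x^{2}}{625} dy = \frac{4 x^{3}}{625}
E[X] = ∫_0^5 x × (\frac{4 x^{3}}{625}) dx = 4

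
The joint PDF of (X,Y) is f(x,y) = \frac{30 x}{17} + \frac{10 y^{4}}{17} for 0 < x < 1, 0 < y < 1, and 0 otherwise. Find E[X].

E[X] = ∫_0^1 ∫_0^1 x × f(x,y) dy dx
= ∫_0^1 ∫_0^1 x × (\frac{30 x}{17} + \frac{10 y^{4}}{17}) dy dx
= \frac{11}{17}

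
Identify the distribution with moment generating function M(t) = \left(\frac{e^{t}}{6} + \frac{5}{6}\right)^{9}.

The MGF M(t) = \left(\frac{e^{t}}{6} + \frac{5}{6}\right)^{9} is the standard form for the Binomial distribution.
Comparing with the known MGF formula identifies: Binomial(n=9, p=1/6)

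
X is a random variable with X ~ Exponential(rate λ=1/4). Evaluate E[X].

For X ~ Exponential(rate λ=1/4), the expected value is:
E[X] = 4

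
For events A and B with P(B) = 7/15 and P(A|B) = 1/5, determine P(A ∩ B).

By definition, P(A|B) = P(A ∩ B) / P(B)
So P(A ∩ B) = P(A|B) × P(B)
= 1/5 × 7/15
= 7/75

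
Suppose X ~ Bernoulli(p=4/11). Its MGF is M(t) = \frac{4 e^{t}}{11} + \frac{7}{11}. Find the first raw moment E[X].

To find E[X], compute M^(1)(0):
M^(1)(t) = \frac{4 e^{t}}{11}
M^(1)(0) = \frac{4}{11}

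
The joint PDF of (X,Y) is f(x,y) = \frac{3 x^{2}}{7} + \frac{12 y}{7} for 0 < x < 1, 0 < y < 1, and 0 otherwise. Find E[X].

E[X] = ∫_0^1 ∫_0^1 x × f(x,y) dy dx
= ∫_0^1 ∫_0^1 x × (\frac{3 x^{2}}{7} + \frac{12 y}{7}) dy dx
= \frac{15}{28}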